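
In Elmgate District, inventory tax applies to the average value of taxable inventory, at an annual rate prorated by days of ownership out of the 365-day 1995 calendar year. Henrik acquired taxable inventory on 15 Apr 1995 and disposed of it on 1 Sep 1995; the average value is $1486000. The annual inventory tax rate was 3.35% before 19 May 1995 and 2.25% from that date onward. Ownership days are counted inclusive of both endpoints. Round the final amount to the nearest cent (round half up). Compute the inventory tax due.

15 Apr – 18 May 1995: 34 days at 3.35% → $1486000 × 3.35% × 34/365 = $4637.1342
19 May – 1 Sep 1995: 106 days at 2.25% → $1486000 × 2.25% × 106/365 = $9709.8904
Total = $14347.0247

$14347.02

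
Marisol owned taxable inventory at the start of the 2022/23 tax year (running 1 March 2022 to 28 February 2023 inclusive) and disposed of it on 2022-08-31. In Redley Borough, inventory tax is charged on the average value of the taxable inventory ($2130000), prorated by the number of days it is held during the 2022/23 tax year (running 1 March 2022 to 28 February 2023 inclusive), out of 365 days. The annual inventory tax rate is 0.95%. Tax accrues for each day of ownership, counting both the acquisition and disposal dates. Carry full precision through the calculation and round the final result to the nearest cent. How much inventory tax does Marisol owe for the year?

Days held (2022-03-01 to 2022-08-31): 184 out of 365
Tax = $2130000 × 0.95% × 184/365 = $10200.6575

$10200.66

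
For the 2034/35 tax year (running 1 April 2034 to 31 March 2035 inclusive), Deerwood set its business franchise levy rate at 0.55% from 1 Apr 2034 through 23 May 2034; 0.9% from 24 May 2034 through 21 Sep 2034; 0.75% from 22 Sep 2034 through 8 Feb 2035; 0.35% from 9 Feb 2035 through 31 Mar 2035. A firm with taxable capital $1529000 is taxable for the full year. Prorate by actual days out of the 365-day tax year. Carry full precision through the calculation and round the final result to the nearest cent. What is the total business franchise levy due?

$10929.21

1 Apr – 23 May 2034: 53 days at 0.55% → $1529000 × 0.55% × 53/365 = $1221.1055
24 May – 21 Sep 2034: 121 days at 0.9% → $1529000 × 0.9% × 121/365 = $4561.8658
22 Sep 2034 – 8 Feb 2035: 140 days at 0.75% → $1529000 × 0.75% × 140/365 = $4398.4932
9 Feb – 31 Mar 2035: 51 days at 0.35% → $1529000 × 0.35% × 51/365 = $747.7438
Total = $10929.2082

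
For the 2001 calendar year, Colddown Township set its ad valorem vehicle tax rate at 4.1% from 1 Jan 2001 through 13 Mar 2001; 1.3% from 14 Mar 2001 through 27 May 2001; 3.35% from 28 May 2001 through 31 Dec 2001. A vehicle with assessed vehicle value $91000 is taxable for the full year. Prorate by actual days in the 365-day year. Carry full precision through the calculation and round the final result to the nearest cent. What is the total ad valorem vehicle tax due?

1 Jan – 13 Mar 2001: 72 days at 4.1% → $91000 × 4.1% × 72/365 = $735.9781
14 Mar – 27 May 2001: 75 days at 1.3% → $91000 × 1.3% × 75/365 = $243.0822
28 May – 31 Dec 2001: 218 days at 3.35% → $91000 × 3.35% × 218/365 = $1820.7479
Total = $2799.8082

$2799.81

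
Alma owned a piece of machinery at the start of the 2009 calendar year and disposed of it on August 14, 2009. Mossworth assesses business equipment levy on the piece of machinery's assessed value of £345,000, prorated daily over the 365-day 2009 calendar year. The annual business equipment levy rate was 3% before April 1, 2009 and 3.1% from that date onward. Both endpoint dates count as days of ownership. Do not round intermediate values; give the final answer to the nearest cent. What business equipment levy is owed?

January 1 – March 31, 2009: 90 days at 3% → £345,000 × 3% × 90/365 = £2,552.0548
April 1 – August 14, 2009: 136 days at 3.1% → £345,000 × 3.1% × 136/365 = £3,984.9863
Total = £6,537.0411

£6,537.04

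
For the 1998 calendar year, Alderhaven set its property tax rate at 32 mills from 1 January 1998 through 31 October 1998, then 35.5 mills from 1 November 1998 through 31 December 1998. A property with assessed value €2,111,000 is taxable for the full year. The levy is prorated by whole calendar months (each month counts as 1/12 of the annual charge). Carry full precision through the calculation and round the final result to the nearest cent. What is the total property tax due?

1 January – 31 October 1998: 10 months at 32 mills → €2,111,000 × 3.2% × 10/12 = €56,293.3333
1 November – 31 December 1998: 2 months at 35.5 mills → €2,111,000 × 3.55% × 2/12 = €12,490.0833
Total = €68,783.4167

€68,783.42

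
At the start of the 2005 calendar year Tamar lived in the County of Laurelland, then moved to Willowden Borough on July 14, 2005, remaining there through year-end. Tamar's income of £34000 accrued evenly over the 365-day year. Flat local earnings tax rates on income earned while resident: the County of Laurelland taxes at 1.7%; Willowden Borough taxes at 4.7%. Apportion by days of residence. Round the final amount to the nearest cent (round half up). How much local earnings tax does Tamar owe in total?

£1055.86

The County of Laurelland, January 1 – July 13, 2005: 194 days → £34000 × 1.7% × 194/365 = £307.2110
Willowden Borough, July 14 – December 31, 2005: 171 days → £34000 × 4.7% × 171/365 = £748.6521
Total = £1055.8630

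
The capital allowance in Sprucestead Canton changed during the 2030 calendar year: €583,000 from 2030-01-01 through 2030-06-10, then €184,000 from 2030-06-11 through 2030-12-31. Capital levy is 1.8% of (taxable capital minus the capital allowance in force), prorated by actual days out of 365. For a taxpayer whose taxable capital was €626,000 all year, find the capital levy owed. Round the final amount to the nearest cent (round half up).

2030-01-01 to 2030-06-10: 161 days, exemption €583,000 → (€626,000 − €583,000) × 1.8% × 161/365 = €341.4082
2030-06-11 to 2030-12-31: 204 days, exemption €184,000 → (€626,000 − €184,000) × 1.8% × 204/365 = €4,446.6411
Total = €4,788.0493

€4,788.05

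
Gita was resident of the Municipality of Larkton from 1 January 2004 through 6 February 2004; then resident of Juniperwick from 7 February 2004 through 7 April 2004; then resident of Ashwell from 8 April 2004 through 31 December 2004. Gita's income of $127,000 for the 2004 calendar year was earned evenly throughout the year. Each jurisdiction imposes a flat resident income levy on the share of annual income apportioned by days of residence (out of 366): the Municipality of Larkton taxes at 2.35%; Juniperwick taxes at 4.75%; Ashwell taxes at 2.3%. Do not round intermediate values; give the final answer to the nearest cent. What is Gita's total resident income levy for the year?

The Municipality of Larkton, 1 January – 6 February 2004: 37 days → $127,000 × 2.35% × 37/366 = $301.7117
Juniperwick, 7 February – 7 April 2004: 61 days → $127,000 × 4.75% × 61/366 = $1,005.4167
Ashwell, 8 April – 31 December 2004: 268 days → $127,000 × 2.3% × 268/366 = $2,138.8743
Total = $3,446.0027

$3,446.00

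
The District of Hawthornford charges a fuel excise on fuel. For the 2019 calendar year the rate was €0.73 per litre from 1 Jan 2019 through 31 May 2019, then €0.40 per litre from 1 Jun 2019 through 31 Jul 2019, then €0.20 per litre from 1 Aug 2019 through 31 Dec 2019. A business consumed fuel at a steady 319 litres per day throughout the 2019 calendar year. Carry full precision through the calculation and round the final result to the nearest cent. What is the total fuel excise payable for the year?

1 Jan – 31 May 2019: 151 days × 319 litres/day = 48,169 litres at €0.73/litre → €35,163.37
1 Jun – 31 Jul 2019: 61 days × 319 litres/day = 19,459 litres at €0.40/litre → €7,783.60
1 Aug – 31 Dec 2019: 153 days × 319 litres/day = 48,807 litres at €0.20/litre → €9,761.40

€52,708.37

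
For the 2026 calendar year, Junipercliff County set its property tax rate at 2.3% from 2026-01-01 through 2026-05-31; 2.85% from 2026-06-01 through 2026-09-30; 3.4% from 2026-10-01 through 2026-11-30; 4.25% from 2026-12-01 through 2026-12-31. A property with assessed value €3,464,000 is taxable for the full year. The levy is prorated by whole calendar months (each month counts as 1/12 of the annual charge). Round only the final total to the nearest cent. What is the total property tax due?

2026-01-01 to 2026-05-31: 5 months at 2.3% → €3,464,000 × 2.3% × 5/12 = €33,196.6667
2026-06-01 to 2026-09-30: 4 months at 2.85% → €3,464,000 × 2.85% × 4/12 = €32,908.0000
2026-10-01 to 2026-11-30: 2 months at 3.4% → €3,464,000 × 3.4% × 2/12 = €19,629.3333
2026-12-01 to 2026-12-31: 1 month at 4.25% → €3,464,000 × 4.25% × 1/12 = €12,268.3333
Total = €98,002.3333

€98,002.33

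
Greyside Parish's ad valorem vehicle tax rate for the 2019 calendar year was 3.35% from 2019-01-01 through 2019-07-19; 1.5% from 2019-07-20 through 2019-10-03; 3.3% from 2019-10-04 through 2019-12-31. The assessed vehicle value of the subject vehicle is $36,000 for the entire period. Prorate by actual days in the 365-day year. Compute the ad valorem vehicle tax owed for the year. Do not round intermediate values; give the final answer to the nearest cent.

2019-01-01 to 2019-07-19: 200 days at 3.35% → $36,000 × 3.35% × 200/365 = $660.8219
2019-07-20 to 2019-10-03: 76 days at 1.5% → $36,000 × 1.5% × 76/365 = $112.4384
2019-10-04 to 2019-12-31: 89 days at 3.3% → $36,000 × 3.3% × 89/365 = $289.6767
Total = $1,062.9370

$1,062.94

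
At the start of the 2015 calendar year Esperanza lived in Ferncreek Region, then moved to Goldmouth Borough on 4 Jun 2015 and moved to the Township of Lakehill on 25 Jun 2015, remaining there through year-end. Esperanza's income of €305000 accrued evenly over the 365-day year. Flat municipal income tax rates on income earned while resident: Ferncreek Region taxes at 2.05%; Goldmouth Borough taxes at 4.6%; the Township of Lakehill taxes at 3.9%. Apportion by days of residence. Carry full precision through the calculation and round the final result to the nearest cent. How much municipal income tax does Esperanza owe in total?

€9637.16

Ferncreek Region, 1 Jan – 3 Jun 2015: 154 days → €305000 × 2.05% × 154/365 = €2638.0411
Goldmouth Borough, 4 Jun – 24 Jun 2015: 21 days → €305000 × 4.6% × 21/365 = €807.2055
The Township of Lakehill, 25 Jun – 31 Dec 2015: 190 days → €305000 × 3.9% × 190/365 = €6191.9178
Total = €9637.1644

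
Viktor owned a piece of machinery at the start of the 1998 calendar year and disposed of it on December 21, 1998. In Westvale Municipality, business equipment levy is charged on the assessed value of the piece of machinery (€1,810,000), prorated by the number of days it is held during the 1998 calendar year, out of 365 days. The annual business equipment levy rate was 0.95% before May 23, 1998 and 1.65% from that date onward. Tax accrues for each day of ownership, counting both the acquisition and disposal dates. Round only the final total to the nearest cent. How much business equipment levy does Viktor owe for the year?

€24,117.63

January 1 – May 22, 1998: 142 days at 0.95% → €1,810,000 × 0.95% × 142/365 = €6,689.5616
May 23 – December 21, 1998: 213 days at 1.65% → €1,810,000 × 1.65% × 213/365 = €17,428.0685
Total = €24,117.6301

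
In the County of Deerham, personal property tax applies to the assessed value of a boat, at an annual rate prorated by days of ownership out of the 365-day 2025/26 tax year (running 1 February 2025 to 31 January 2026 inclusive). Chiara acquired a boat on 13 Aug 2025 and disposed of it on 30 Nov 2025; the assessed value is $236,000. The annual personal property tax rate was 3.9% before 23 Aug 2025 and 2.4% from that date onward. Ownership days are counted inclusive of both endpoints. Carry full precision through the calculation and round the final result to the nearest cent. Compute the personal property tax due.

13 Aug – 22 Aug 2025: 10 days at 3.9% → $236,000 × 3.9% × 10/365 = $252.1644
23 Aug – 30 Nov 2025: 100 days at 2.4% → $236,000 × 2.4% × 100/365 = $1,551.7808
Total = $1,803.9452

$1,803.95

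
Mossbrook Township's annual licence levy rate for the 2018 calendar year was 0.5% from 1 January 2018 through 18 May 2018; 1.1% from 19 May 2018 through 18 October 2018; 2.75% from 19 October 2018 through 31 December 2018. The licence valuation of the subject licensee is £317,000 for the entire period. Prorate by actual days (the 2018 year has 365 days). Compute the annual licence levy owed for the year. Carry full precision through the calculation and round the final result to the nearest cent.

£3,828.32

1 January – 18 May 2018: 138 days at 0.5% → £317,000 × 0.5% × 138/365 = £599.2603
19 May – 18 October 2018: 153 days at 1.1% → £317,000 × 1.1% × 153/365 = £1,461.6740
19 October – 31 December 2018: 74 days at 2.75% → £317,000 × 2.75% × 74/365 = £1,767.3836
Total = £3,828.3178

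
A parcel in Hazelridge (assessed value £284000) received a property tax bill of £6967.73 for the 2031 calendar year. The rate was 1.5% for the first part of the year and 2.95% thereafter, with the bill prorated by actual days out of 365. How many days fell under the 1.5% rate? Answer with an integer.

Let d = days at the first rate; then 365 − d days at the second rate.
£284000 × [1.5%·d + 2.95%·(365−d)] / 365 = £6967.73
Solving gives d = 125, so the new rate took effect on May 6, 2031.

125 days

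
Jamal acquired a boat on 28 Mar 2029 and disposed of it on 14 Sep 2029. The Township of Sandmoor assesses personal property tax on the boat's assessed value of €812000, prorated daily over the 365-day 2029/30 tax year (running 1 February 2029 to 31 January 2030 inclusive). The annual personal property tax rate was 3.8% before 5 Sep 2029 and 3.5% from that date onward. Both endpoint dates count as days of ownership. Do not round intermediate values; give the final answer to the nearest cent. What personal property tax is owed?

€14389.08

28 Mar – 4 Sep 2029: 161 days at 3.8% → €812000 × 3.8% × 161/365 = €13610.4548
5 Sep – 14 Sep 2029: 10 days at 3.5% → €812000 × 3.5% × 10/365 = €778.6301
Total = €14389.0849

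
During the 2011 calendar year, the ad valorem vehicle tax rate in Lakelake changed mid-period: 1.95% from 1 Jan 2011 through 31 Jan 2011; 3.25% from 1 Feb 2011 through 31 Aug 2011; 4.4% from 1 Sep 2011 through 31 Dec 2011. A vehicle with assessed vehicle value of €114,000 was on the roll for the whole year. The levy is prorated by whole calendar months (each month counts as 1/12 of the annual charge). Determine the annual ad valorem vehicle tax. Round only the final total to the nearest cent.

1 Jan – 31 Jan 2011: 1 month at 1.95% → €114,000 × 1.95% × 1/12 = €185.2500
1 Feb – 31 Aug 2011: 7 months at 3.25% → €114,000 × 3.25% × 7/12 = €2,161.2500
1 Sep – 31 Dec 2011: 4 months at 4.4% → €114,000 × 4.4% × 4/12 = €1,672.0000
Total = €4,018.5000

€4,018.50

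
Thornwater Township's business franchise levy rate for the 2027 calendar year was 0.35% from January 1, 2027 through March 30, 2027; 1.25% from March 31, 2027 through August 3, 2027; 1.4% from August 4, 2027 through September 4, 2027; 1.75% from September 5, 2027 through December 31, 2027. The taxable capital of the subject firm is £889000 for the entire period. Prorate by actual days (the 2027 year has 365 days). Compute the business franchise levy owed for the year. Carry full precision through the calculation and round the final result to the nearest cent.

January 1 – March 30, 2027: 89 days at 0.35% → £889000 × 0.35% × 89/365 = £758.6945
March 31 – August 3, 2027: 126 days at 1.25% → £889000 × 1.25% × 126/365 = £3836.0959
August 4 – September 4, 2027: 32 days at 1.4% → £889000 × 1.4% × 32/365 = £1091.1562
September 5 – December 31, 2027: 118 days at 1.75% → £889000 × 1.75% × 118/365 = £5029.5479
Total = £10715.4945

£10715.49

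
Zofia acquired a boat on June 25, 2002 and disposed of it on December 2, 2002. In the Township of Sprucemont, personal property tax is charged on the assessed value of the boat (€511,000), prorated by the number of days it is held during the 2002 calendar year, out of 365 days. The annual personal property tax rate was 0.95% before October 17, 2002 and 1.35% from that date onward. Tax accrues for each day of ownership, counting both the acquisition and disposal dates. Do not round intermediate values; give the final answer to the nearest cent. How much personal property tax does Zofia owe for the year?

June 25 – October 16, 2002: 114 days at 0.95% → €511,000 × 0.95% × 114/365 = €1,516.2000
October 17 – December 2, 2002: 47 days at 1.35% → €511,000 × 1.35% × 47/365 = €888.3000
Total = €2,404.5000

€2,404.50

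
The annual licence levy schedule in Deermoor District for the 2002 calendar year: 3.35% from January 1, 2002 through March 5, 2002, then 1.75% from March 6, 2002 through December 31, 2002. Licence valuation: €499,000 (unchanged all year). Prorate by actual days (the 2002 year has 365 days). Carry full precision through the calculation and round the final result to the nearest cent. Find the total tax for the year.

€10,132.43

January 1 – March 5, 2002: 64 days at 3.35% → €499,000 × 3.35% × 64/365 = €2,931.1123
March 6 – December 31, 2002: 301 days at 1.75% → €499,000 × 1.75% × 301/365 = €7,201.3219
Total = €10,132.4342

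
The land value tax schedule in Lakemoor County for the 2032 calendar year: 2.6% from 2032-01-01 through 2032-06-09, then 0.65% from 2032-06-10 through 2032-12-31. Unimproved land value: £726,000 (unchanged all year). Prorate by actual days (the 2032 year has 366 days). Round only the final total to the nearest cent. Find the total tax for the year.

2032-01-01 to 2032-06-09: 161 days at 2.6% → £726,000 × 2.6% × 161/366 = £8,303.3770
2032-06-10 to 2032-12-31: 205 days at 0.65% → £726,000 × 0.65% × 205/366 = £2,643.1557
Total = £10,946.5328

£10,946.53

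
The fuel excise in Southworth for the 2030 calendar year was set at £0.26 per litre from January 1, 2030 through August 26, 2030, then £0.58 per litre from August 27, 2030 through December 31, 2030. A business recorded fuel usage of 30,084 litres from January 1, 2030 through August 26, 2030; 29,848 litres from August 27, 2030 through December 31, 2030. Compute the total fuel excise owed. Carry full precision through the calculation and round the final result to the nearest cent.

£25133.68

January 1 – August 26, 2030: 30,084 litres at £0.26/litre → £7821.84
August 27 – December 31, 2030: 29,848 litres at £0.58/litre → £17311.84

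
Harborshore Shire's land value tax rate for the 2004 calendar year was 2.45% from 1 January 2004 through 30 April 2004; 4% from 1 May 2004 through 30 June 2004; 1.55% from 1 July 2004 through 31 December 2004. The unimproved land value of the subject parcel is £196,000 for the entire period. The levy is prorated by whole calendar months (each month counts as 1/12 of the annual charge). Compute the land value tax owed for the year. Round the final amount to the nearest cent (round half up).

1 January – 30 April 2004: 4 months at 2.45% → £196,000 × 2.45% × 4/12 = £1,600.6667
1 May – 30 June 2004: 2 months at 4% → £196,000 × 4% × 2/12 = £1,306.6667
1 July – 31 December 2004: 6 months at 1.55% → £196,000 × 1.55% × 6/12 = £1,519.0000
Total = £4,426.3333

£4,426.33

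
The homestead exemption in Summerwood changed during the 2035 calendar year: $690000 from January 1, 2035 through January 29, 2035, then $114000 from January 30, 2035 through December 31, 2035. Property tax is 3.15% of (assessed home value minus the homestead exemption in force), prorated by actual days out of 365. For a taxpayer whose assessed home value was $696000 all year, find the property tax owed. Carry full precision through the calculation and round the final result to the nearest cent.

$16891.42

January 1 – January 29, 2035: 29 days, exemption $690000 → ($696000 − $690000) × 3.15% × 29/365 = $15.0164
January 30 – December 31, 2035: 336 days, exemption $114000 → ($696000 − $114000) × 3.15% × 336/365 = $16876.4055
Total = $16891.4219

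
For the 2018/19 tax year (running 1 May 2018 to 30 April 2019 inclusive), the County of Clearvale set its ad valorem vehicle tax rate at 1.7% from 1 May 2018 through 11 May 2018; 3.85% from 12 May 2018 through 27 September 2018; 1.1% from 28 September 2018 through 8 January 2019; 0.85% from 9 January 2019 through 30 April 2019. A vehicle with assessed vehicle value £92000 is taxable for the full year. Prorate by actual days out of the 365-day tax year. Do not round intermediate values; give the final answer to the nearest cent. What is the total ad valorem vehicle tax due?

£1921.54

1 May – 11 May 2018: 11 days at 1.7% → £92000 × 1.7% × 11/365 = £47.1342
12 May – 27 September 2018: 139 days at 3.85% → £92000 × 3.85% × 139/365 = £1348.8712
28 September 2018 – 8 January 2019: 103 days at 1.1% → £92000 × 1.1% × 103/365 = £285.5781
9 January – 30 April 2019: 112 days at 0.85% → £92000 × 0.85% × 112/365 = £239.9562
Total = £1921.5397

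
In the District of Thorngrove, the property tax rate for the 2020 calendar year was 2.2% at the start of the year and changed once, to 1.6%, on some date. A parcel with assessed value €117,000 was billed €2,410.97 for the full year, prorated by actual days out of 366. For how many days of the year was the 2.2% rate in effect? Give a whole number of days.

281 days

Let d = days at the first rate; then 366 − d days at the second rate.
€117,000 × [2.2%·d + 1.6%·(366−d)] / 366 = €2,410.97
Solving gives d = 281, so the new rate took effect on October 8, 2020.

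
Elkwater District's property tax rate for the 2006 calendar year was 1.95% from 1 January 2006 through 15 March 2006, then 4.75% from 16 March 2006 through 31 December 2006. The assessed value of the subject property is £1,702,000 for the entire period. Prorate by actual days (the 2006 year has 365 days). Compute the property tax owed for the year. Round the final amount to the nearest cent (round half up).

£71,183.24

1 January – 15 March 2006: 74 days at 1.95% → £1,702,000 × 1.95% × 74/365 = £6,728.7288
16 March – 31 December 2006: 291 days at 4.75% → £1,702,000 × 4.75% × 291/365 = £64,454.5068
Total = £71,183.2356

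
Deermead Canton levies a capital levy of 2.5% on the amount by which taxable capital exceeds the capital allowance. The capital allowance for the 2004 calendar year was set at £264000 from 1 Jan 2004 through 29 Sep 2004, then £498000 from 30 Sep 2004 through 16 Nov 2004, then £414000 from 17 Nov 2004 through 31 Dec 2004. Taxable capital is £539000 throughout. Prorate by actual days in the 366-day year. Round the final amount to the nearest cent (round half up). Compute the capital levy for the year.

1 Jan – 29 Sep 2004: 273 days, exemption £264000 → (£539000 − £264000) × 2.5% × 273/366 = £5128.0738
30 Sep – 16 Nov 2004: 48 days, exemption £498000 → (£539000 − £498000) × 2.5% × 48/366 = £134.4262
17 Nov – 31 Dec 2004: 45 days, exemption £414000 → (£539000 − £414000) × 2.5% × 45/366 = £384.2213
Total = £5646.7213

£5646.72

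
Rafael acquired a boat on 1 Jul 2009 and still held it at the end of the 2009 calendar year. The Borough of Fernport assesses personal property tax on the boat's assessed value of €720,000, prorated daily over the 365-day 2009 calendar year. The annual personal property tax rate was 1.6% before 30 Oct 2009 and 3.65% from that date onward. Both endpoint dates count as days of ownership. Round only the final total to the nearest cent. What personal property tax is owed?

1 Jul – 29 Oct 2009: 121 days at 1.6% → €720,000 × 1.6% × 121/365 = €3,818.9589
30 Oct – 31 Dec 2009: 63 days at 3.65% → €720,000 × 3.65% × 63/365 = €4,536.0000
Total = €8,354.9589

€8,354.96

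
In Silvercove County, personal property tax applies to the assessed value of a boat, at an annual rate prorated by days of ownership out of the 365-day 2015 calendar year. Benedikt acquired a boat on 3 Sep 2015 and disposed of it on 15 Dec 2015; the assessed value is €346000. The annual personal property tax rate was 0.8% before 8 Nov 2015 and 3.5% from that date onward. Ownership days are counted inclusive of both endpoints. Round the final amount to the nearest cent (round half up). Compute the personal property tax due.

€1761.28

3 Sep – 7 Nov 2015: 66 days at 0.8% → €346000 × 0.8% × 66/365 = €500.5151
8 Nov – 15 Dec 2015: 38 days at 3.5% → €346000 × 3.5% × 38/365 = €1260.7671
Total = €1761.2822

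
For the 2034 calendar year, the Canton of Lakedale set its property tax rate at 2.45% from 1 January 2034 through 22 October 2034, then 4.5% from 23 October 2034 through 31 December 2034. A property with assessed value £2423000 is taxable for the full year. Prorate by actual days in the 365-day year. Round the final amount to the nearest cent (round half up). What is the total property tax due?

1 January – 22 October 2034: 295 days at 2.45% → £2423000 × 2.45% × 295/365 = £47978.7192
23 October – 31 December 2034: 70 days at 4.5% → £2423000 × 4.5% × 70/365 = £20910.8219
Total = £68889.5411

£68889.54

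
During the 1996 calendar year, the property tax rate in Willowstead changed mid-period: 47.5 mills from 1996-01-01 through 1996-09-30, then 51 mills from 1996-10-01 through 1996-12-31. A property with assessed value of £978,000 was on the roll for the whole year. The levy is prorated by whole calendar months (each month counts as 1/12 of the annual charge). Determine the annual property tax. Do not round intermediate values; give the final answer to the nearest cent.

£47,310.75

1996-01-01 to 1996-09-30: 9 months at 47.5 mills → £978,000 × 4.75% × 9/12 = £34,841.2500
1996-10-01 to 1996-12-31: 3 months at 51 mills → £978,000 × 5.1% × 3/12 = £12,469.5000
Total = £47,310.7500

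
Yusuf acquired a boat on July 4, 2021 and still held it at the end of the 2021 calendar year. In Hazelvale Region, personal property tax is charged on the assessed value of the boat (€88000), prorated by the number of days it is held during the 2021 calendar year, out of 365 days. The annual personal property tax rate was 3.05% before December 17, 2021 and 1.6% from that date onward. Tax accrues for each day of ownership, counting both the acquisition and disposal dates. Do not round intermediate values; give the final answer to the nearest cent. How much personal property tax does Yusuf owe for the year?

July 4 – December 16, 2021: 166 days at 3.05% → €88000 × 3.05% × 166/365 = €1220.6685
December 17 – December 31, 2021: 15 days at 1.6% → €88000 × 1.6% × 15/365 = €57.8630
Total = €1278.5315

€1278.53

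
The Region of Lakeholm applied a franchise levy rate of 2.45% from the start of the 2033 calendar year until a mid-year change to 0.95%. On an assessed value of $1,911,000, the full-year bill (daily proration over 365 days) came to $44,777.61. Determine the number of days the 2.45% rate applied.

339 days

Let d = days at the first rate; then 365 − d days at the second rate.
$1,911,000 × [2.45%·d + 0.95%·(365−d)] / 365 = $44,777.61
Solving gives d = 339, so the new rate took effect on 6 December 2033.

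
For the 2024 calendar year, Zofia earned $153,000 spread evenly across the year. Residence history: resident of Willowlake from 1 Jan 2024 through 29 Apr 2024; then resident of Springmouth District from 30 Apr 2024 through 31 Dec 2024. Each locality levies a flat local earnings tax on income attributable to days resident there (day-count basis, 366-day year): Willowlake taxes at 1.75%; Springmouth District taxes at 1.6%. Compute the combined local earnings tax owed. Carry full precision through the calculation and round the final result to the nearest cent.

Willowlake, 1 Jan – 29 Apr 2024: 120 days → $153,000 × 1.75% × 120/366 = $877.8689
Springmouth District, 30 Apr – 31 Dec 2024: 246 days → $153,000 × 1.6% × 246/366 = $1,645.3770
Total = $2,523.2459

$2,523.25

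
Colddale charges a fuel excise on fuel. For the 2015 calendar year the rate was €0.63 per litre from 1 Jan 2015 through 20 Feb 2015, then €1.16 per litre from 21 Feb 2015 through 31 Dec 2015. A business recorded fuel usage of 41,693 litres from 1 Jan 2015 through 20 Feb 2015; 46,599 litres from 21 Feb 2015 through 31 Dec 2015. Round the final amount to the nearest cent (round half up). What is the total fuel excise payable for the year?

€80,321.43

1 Jan – 20 Feb 2015: 41,693 litres at €0.63/litre → €26,266.59
21 Feb – 31 Dec 2015: 46,599 litres at €1.16/litre → €54,054.84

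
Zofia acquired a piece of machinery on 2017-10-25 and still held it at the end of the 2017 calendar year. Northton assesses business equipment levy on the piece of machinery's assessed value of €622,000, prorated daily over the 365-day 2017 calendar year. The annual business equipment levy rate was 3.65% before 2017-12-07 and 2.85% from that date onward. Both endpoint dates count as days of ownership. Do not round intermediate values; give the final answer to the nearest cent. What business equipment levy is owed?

€3,888.78

2017-10-25 to 2017-12-06: 43 days at 3.65% → €622,000 × 3.65% × 43/365 = €2,674.6000
2017-12-07 to 2017-12-31: 25 days at 2.85% → €622,000 × 2.85% × 25/365 = €1,214.1781
Total = €3,888.7781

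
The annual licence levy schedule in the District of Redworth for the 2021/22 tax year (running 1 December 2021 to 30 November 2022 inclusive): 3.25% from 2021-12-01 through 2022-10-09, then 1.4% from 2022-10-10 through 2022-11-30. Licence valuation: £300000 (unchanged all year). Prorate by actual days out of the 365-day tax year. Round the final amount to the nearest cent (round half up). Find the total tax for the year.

£8959.32

2021-12-01 to 2022-10-09: 313 days at 3.25% → £300000 × 3.25% × 313/365 = £8360.9589
2022-10-10 to 2022-11-30: 52 days at 1.4% → £300000 × 1.4% × 52/365 = £598.3562
Total = £8959.3151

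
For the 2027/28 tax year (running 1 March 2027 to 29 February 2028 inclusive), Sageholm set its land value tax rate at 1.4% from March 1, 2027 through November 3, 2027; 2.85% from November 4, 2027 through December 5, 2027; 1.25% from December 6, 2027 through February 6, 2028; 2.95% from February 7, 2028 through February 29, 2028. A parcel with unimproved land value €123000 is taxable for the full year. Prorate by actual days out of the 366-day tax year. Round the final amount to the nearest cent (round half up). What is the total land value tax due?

March 1 – November 3, 2027: 248 days at 1.4% → €123000 × 1.4% × 248/366 = €1166.8197
November 4 – December 5, 2027: 32 days at 2.85% → €123000 × 2.85% × 32/366 = €306.4918
December 6, 2027 – February 6, 2028: 63 days at 1.25% → €123000 × 1.25% × 63/366 = €264.6516
February 7 – February 29, 2028: 23 days at 2.95% → €123000 × 2.95% × 23/366 = €228.0205
Total = €1965.9836

€1965.98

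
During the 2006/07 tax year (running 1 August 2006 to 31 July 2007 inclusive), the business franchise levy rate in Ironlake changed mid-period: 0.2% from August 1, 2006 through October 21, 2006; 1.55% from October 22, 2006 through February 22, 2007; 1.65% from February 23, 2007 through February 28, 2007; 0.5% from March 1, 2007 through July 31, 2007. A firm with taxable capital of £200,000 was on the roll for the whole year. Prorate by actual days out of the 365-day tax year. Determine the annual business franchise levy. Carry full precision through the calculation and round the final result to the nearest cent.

£1,616.44

August 1 – October 21, 2006: 82 days at 0.2% → £200,000 × 0.2% × 82/365 = £89.8630
October 22, 2006 – February 22, 2007: 124 days at 1.55% → £200,000 × 1.55% × 124/365 = £1,053.1507
February 23 – February 28, 2007: 6 days at 1.65% → £200,000 × 1.65% × 6/365 = £54.2466
March 1 – July 31, 2007: 153 days at 0.5% → £200,000 × 0.5% × 153/365 = £419.1781
Total = £1,616.4384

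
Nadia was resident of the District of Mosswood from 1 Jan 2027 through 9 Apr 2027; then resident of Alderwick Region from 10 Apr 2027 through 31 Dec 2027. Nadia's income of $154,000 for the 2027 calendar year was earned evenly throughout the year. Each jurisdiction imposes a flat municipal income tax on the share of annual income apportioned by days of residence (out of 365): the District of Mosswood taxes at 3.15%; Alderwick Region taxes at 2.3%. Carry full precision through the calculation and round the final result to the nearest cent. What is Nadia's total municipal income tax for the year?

$3,897.04

The District of Mosswood, 1 Jan – 9 Apr 2027: 99 days → $154,000 × 3.15% × 99/365 = $1,315.7507
Alderwick Region, 10 Apr – 31 Dec 2027: 266 days → $154,000 × 2.3% × 266/365 = $2,581.2932
Total = $3,897.0438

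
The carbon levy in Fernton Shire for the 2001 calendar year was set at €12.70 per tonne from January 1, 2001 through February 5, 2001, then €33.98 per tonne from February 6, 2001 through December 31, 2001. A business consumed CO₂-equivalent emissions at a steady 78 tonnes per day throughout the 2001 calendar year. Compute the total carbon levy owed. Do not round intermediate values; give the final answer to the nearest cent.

€907,656.36

January 1 – February 5, 2001: 36 days × 78 tonnes/day = 2,808 tonnes at €12.70/tonne → €35,661.60
February 6 – December 31, 2001: 329 days × 78 tonnes/day = 25,662 tonnes at €33.98/tonne → €871,994.76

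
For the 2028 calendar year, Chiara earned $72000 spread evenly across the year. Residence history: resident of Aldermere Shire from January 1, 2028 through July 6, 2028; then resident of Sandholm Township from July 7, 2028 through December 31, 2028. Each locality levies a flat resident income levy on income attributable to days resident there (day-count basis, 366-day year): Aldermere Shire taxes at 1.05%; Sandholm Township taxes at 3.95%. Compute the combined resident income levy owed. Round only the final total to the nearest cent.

Aldermere Shire, January 1 – July 6, 2028: 188 days → $72000 × 1.05% × 188/366 = $388.3279
Sandholm Township, July 7 – December 31, 2028: 178 days → $72000 × 3.95% × 178/366 = $1383.1475
Total = $1771.4754

$1771.48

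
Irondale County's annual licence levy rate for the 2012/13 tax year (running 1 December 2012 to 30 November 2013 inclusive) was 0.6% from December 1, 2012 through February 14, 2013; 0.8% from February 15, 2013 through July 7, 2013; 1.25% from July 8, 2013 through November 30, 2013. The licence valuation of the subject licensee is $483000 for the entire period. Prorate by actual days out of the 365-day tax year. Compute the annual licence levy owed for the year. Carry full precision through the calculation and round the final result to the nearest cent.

$4532.26

December 1, 2012 – February 14, 2013: 76 days at 0.6% → $483000 × 0.6% × 76/365 = $603.4192
February 15 – July 7, 2013: 143 days at 0.8% → $483000 × 0.8% × 143/365 = $1513.8411
July 8 – November 30, 2013: 146 days at 1.25% → $483000 × 1.25% × 146/365 = $2415.0000
Total = $4532.2603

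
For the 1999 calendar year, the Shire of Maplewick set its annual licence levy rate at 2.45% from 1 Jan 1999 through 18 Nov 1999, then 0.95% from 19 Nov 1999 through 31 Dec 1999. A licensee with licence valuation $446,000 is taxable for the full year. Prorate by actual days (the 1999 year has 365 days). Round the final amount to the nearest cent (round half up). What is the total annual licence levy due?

$10,138.86

1 Jan – 18 Nov 1999: 322 days at 2.45% → $446,000 × 2.45% × 322/365 = $9,639.7096
19 Nov – 31 Dec 1999: 43 days at 0.95% → $446,000 × 0.95% × 43/365 = $499.1534
Total = $10,138.8630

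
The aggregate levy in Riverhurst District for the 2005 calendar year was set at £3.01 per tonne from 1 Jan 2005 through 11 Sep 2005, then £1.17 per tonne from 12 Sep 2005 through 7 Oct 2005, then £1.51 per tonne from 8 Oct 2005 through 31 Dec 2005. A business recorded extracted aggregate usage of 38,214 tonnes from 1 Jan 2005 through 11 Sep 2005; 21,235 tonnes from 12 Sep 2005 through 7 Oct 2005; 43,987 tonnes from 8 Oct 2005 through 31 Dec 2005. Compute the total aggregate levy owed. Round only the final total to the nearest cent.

£206,289.46

1 Jan – 11 Sep 2005: 38,214 tonnes at £3.01/tonne → £115,024.14
12 Sep – 7 Oct 2005: 21,235 tonnes at £1.17/tonne → £24,844.95
8 Oct – 31 Dec 2005: 43,987 tonnes at £1.51/tonne → £66,420.37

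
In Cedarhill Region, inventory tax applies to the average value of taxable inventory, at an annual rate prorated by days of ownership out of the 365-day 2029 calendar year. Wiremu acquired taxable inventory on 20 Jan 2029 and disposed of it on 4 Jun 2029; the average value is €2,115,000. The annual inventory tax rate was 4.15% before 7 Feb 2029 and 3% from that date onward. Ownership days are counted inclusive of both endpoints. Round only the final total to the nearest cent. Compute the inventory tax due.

€24,841.11

20 Jan – 6 Feb 2029: 18 days at 4.15% → €2,115,000 × 4.15% × 18/365 = €4,328.5068
7 Feb – 4 Jun 2029: 118 days at 3% → €2,115,000 × 3% × 118/365 = €20,512.6027
Total = €24,841.1096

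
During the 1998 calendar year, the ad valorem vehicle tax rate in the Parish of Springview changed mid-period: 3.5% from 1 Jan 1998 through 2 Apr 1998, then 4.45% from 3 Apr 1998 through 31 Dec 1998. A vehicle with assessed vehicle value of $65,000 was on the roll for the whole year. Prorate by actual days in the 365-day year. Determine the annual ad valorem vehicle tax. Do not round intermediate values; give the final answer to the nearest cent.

$2,736.86

1 Jan – 2 Apr 1998: 92 days at 3.5% → $65,000 × 3.5% × 92/365 = $573.4247
3 Apr – 31 Dec 1998: 273 days at 4.45% → $65,000 × 4.45% × 273/365 = $2,163.4315
Total = $2,736.8562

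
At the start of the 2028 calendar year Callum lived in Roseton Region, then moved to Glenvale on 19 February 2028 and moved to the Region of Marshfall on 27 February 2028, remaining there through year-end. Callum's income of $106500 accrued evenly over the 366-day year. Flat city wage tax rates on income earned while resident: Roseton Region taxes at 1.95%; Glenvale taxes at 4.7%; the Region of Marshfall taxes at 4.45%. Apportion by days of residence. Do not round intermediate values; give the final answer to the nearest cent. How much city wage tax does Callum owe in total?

Roseton Region, 1 January – 18 February 2028: 49 days → $106500 × 1.95% × 49/366 = $278.0348
Glenvale, 19 February – 26 February 2028: 8 days → $106500 × 4.7% × 8/366 = $109.4098
The Region of Marshfall, 27 February – 31 December 2028: 309 days → $106500 × 4.45% × 309/366 = $4001.1701
Total = $4388.6148

$4388.61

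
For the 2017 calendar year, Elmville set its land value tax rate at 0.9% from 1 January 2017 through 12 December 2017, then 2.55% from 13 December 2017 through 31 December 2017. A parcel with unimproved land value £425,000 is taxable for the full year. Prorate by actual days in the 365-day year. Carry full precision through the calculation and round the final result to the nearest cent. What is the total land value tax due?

1 January – 12 December 2017: 346 days at 0.9% → £425,000 × 0.9% × 346/365 = £3,625.8904
13 December – 31 December 2017: 19 days at 2.55% → £425,000 × 2.55% × 19/365 = £564.1438
Total = £4,190.0342

£4,190.03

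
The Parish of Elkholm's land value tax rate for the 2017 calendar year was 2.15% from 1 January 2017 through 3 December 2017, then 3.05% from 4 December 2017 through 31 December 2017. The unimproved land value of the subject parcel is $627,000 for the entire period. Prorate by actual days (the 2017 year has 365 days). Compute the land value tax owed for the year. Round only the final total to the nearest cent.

1 January – 3 December 2017: 337 days at 2.15% → $627,000 × 2.15% × 337/365 = $12,446.3795
4 December – 31 December 2017: 28 days at 3.05% → $627,000 × 3.05% × 28/365 = $1,467.0082
Total = $13,913.3877

$13,913.39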